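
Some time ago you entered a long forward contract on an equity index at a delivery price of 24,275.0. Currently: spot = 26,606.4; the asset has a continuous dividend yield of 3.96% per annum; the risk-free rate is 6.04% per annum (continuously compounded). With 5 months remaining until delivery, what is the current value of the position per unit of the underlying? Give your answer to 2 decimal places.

Current fair forward for the remaining 5 months: F = S·e^((r − q)·T), (r − q) = 0.0604 − 0.0396 = 0.0208
F = 26606.4 · e^(0.0208 × 5/12) = 26606.4 × 1.00870433 = 26837.9909
Value of long forward = (F − K)·e^(−rT) = (26837.9909 − 24275.0) · e^(−0.0604·5/12)
= 2562.9909 × 0.97514737 = 2499.29

2499.29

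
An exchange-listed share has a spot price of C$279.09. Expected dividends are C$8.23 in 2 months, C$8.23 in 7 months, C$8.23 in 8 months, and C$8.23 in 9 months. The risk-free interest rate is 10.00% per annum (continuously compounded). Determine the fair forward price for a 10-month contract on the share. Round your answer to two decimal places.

C$269.44

PV(dividends) I = 8.23·e^(−0.1000·2/12) + 8.23·e^(−0.1000·7/12) + 8.23·e^(−0.1000·8/12) + 8.23·e^(−0.1000·9/12)
I = 8.0940 + 7.7637 + 7.6992 + 7.6353 = 31.1922
F = (S − I)·e^(rT) = (279.09 − 31.1922) · e^(0.1000·10/12)
= 247.8978 · e^0.083333 = 247.8978 × 1.086904 = C$269.44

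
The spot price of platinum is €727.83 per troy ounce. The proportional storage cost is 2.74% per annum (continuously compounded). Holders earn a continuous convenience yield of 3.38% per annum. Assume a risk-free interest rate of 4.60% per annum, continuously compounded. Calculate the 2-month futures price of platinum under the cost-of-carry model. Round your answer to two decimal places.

€732.65 per troy ounce

Net carry = r + u − y = 0.0460 + 0.0274 − 0.0338 = 0.0396
F = S·e^((r+u−y)T) = 727.83 · e^(0.0396 × 2/12) = 727.83 · e^0.006600
= 727.83 × 1.006622 = €732.65 per troy ounce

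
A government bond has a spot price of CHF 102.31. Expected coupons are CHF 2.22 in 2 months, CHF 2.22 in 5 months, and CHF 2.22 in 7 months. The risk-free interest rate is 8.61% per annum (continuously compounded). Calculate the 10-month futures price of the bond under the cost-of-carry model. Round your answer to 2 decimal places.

CHF 103.00

PV(coupons) I = 2.22·e^(−0.0861·2/12) + 2.22·e^(−0.0861·5/12) + 2.22·e^(−0.0861·7/12)
I = 2.1884 + 2.1418 + 2.1113 = 6.4415
F = (S − I)·e^(rT) = (102.31 − 6.4415) · e^(0.0861·10/12)
= 95.8685 · e^0.071750 = 95.8685 × 1.074387 = CHF 103.00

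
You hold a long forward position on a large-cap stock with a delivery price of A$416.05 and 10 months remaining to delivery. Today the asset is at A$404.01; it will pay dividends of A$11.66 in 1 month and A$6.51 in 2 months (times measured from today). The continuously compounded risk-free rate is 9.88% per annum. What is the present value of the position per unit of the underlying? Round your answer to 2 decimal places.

A$2.87

PV(remaining dividends) I = 11.66·e^(−0.0988·1/12) + 6.51·e^(−0.0988·2/12) = 17.9681
Current forward F = (S − I)·e^(rT) = (404.01 − 17.9681)·e^(0.0988·10/12) = 386.0419 × 1.085818 = 419.1712
Value (long) = (F − K)·e^(−rT) = (419.1712 − 416.05) × 0.920965 = 2.8745
Value = A$2.87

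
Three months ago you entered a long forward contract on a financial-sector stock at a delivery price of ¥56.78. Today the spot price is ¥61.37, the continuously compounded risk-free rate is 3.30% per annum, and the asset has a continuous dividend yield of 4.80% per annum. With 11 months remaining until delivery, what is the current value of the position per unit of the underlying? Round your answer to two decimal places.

¥3.64

Current fair forward for the remaining 11 months: F = S·e^((r − q)·T), (r − q) = 0.0330 − 0.0480 = -0.0150
F = 61.37 · e^(-0.0150 × 11/12) = 61.37 × 0.986344 = 60.5319
Value of long forward = (F − K)·e^(−rT) = (60.5319 − 56.78) · e^(−0.0330·11/12)
= 3.7519 × 0.970203 = 3.64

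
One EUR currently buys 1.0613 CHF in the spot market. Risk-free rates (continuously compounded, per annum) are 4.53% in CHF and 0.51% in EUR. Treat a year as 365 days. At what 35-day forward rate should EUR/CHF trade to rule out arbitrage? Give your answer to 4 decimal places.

1.0654

F = S·e^((r_CHF − r_EUR)T) = 1.0613 · e^((0.0453 − 0.0051) × 35/365)
= 1.0613 · e^0.003855 = 1.0613 × 1.003862
F = 1.0654 CHF per EUR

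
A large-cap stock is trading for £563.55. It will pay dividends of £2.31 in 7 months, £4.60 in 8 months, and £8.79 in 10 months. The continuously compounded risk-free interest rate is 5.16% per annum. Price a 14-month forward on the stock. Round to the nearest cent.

£582.47

PV(dividends) I = 2.31·e^(−0.0516·7/12) + 4.60·e^(−0.0516·8/12) + 8.79·e^(−0.0516·10/12)
I = 2.2415 + 4.4445 + 8.4200 = 15.1060
F = (S − I)·e^(rT) = (563.55 − 15.1060) · e^(0.0516·14/12)
= 548.4440 · e^0.060200 = 548.4440 × 1.062049 = £582.47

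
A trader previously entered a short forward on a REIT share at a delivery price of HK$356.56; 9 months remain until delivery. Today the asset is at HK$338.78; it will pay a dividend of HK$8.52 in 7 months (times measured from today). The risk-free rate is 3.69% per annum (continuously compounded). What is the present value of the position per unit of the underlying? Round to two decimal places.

HK$16.39

PV(remaining dividends) I = 8.52·e^(−0.0369·7/12) = 8.3386
Current forward F = (S − I)·e^(rT) = (338.78 − 8.3386)·e^(0.0369·9/12) = 330.4414 × 1.028062 = 339.7142
Value (long) = (F − K)·e^(−rT) = (339.7142 − 356.56) × 0.972704 = -16.3860
Short position value = −(long value) = HK$16.39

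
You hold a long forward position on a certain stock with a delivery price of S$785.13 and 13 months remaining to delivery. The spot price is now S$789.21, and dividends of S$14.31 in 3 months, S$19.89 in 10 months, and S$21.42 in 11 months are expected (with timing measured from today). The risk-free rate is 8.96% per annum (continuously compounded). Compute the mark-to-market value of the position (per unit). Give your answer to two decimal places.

PV(remaining dividends) I = 14.31·e^(−0.0896·3/12) + 19.89·e^(−0.0896·10/12) + 21.42·e^(−0.0896·11/12) = 52.1830
Current forward F = (S − I)·e^(rT) = (789.21 − 52.1830)·e^(0.0896·13/12) = 737.0270 × 1.101934 = 812.1551
Value (long) = (F − K)·e^(−rT) = (812.1551 − 785.13) × 0.907496 = 24.5252
Value = S$24.53

S$24.53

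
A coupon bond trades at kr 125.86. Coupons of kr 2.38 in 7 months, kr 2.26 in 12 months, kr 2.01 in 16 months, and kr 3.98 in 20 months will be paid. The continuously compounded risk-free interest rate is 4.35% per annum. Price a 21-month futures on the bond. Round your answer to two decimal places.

kr 124.94

PV(coupons) I = 2.38·e^(−0.0435·7/12) + 2.26·e^(−0.0435·12/12) + 2.01·e^(−0.0435·16/12) + 3.98·e^(−0.0435·20/12)
I = 2.3204 + 2.1638 + 1.8967 + 3.7017 = 10.0826
F = (S − I)·e^(rT) = (125.86 − 10.0826) · e^(0.0435·21/12)
= 115.7774 · e^0.076125 = 115.7774 × 1.079097 = kr 124.94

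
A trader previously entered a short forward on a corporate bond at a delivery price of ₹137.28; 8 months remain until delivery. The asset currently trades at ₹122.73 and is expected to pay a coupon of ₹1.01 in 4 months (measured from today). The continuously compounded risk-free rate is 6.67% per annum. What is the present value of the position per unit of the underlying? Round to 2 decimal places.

PV(remaining coupons) I = 1.01·e^(−0.0667·4/12) = 0.9878
Current forward F = (S − I)·e^(rT) = (122.73 − 0.9878)·e^(0.0667·8/12) = 121.7422 × 1.045470 = 127.2778
Value (long) = (F − K)·e^(−rT) = (127.2778 − 137.28) × 0.956507 = -9.5672
Short position value = −(long value) = ₹9.57

₹9.57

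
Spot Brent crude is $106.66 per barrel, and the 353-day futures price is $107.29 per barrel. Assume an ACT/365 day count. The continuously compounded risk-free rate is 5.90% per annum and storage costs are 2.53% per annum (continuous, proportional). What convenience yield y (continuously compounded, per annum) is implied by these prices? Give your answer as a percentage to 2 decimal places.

7.82%

F = S·e^((r+u−y)T) ⇒ (r+u−y) = ln(F/S)/T
ln(107.29/106.66) = 0.005889; /T ⇒ 0.006089
y = r + u − ln(F/S)/T = 0.0590 + 0.0253 − 0.006089 = 0.078211
y = 7.82%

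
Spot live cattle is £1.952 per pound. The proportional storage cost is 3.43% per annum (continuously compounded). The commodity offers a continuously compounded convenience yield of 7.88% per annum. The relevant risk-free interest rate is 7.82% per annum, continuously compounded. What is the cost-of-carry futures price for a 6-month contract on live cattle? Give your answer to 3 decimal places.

Net carry = r + u − y = 0.0782 + 0.0343 − 0.0788 = 0.0337
F = S·e^((r+u−y)T) = 1.952 · e^(0.0337 × 6/12) = 1.952 · e^0.016850
= 1.952 × 1.016993 = £1.985 per pound

£1.985 per pound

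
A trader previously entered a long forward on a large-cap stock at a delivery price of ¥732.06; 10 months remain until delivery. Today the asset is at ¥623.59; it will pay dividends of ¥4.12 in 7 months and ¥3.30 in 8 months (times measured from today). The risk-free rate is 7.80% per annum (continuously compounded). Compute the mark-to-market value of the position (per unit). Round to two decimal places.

-¥69.47

PV(remaining dividends) I = 4.12·e^(−0.0780·7/12) + 3.30·e^(−0.0780·8/12) = 7.0695
Current forward F = (S − I)·e^(rT) = (623.59 − 7.0695)·e^(0.0780·10/12) = 616.5205 × 1.067159 = 657.9254
Value (long) = (F − K)·e^(−rT) = (657.9254 − 732.06) × 0.937067 = -69.4691
Value = -¥69.47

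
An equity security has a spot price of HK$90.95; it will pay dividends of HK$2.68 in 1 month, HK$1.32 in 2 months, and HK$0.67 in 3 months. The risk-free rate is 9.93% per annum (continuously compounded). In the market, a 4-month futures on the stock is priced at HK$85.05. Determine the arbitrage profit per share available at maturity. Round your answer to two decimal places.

HK$4.20 per share

PV(dividends) I = 2.68·e^(−0.0993·1/12) + 1.32·e^(−0.0993·2/12) + 0.67·e^(−0.0993·3/12) = 4.6098
Fair futures F* = (S − I)·e^(rT) = (90.95 − 4.6098)·e^0.033100 = 86.3402 × 1.033654 = 89.2459
Market HK$85.05 < fair 89.2459: forward underpriced → reverse cash-and-carry (short the stock, invest proceeds at r, pay the dividends, go long the forward).
Profit at T = |F_mkt − F*| = |85.05 − 89.2459| = HK$4.20 per share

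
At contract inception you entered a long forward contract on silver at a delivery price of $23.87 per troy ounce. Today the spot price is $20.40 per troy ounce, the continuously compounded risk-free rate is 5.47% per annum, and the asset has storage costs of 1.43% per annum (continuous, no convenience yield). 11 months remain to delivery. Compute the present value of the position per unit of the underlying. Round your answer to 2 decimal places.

-$2.03 per troy ounce

Current fair forward for the remaining 11 months: F = S·e^((r + u)·T), (r + u) = 0.0547 + 0.0143 = 0.0690
F = 20.40 · e^(0.0690 × 11/12) = 20.40 × 1.065293 = 21.7320
Value of long forward = (F − K)·e^(−rT) = (21.7320 − 23.87) · e^(−0.0547·11/12)
= -2.1380 × 0.951095 = -2.03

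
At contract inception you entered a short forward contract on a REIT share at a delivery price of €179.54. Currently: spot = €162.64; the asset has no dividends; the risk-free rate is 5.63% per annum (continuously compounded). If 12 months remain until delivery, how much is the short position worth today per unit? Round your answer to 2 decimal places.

Current fair forward for the remaining 12 months: F = S·e^(r·T), r = 0.0563
F = 162.64 · e^(0.0563 × 12/12) = 162.64 × 1.057915 = 172.0593
Value of long forward = (F − K)·e^(−rT) = (172.0593 − 179.54) · e^(−0.0563·12/12)
= -7.4807 × 0.945256 = -7.07
Short position value = −(long value) = €7.07

€7.07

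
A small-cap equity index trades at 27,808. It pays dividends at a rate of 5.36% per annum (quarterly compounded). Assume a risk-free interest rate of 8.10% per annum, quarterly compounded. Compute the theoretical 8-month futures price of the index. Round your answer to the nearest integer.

F = S · (1+r/4)^(4T) / (1+q/4)^(4T)
= 27808 × 1.054915 / 1.036134 = 27808 × 1.018126
F = 28,312

28,312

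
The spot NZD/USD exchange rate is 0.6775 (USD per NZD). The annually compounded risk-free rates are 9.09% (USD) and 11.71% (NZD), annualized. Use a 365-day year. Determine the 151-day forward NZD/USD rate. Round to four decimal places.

0.6709

By covered interest parity, F = S · (1+r_USD)^T / (1+r_NZD)^T
= 0.6775 × 1.036649 / 1.046877 = 0.6775 × 0.990230
F = 0.6709 USD per NZD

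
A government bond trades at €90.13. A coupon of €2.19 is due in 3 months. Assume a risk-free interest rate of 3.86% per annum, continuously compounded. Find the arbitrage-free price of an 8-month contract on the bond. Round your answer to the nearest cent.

PV(coupons) I = 2.19·e^(−0.0386·3/12)
I = 2.1690
F = (S − I)·e^(rT) = (90.13 − 2.1690) · e^(0.0386·8/12)
= 87.9610 · e^0.025733 = 87.9610 × 1.026067 = €90.25

€90.25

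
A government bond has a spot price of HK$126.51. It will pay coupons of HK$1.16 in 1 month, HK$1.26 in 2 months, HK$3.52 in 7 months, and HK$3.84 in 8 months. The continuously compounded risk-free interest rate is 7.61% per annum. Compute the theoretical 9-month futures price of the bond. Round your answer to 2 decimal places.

PV(coupons) I = 1.16·e^(−0.0761·1/12) + 1.26·e^(−0.0761·2/12) + 3.52·e^(−0.0761·7/12) + 3.84·e^(−0.0761·8/12)
I = 1.1527 + 1.2441 + 3.3672 + 3.6500 = 9.4140
F = (S − I)·e^(rT) = (126.51 − 9.4140) · e^(0.0761·9/12)
= 117.0960 · e^0.057075 = 117.0960 × 1.058735 = HK$123.97

HK$123.97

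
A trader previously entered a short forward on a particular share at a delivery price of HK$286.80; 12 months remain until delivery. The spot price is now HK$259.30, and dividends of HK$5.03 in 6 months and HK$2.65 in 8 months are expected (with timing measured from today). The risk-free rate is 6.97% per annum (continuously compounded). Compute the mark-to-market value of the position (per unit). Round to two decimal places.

PV(remaining dividends) I = 5.03·e^(−0.0697·6/12) + 2.65·e^(−0.0697·8/12) = 7.3874
Current forward F = (S − I)·e^(rT) = (259.30 − 7.3874)·e^(0.0697·12/12) = 251.9126 × 1.072186 = 270.0972
Value (long) = (F − K)·e^(−rT) = (270.0972 − 286.80) × 0.932674 = -15.5783
Short position value = −(long value) = HK$15.58

HK$15.58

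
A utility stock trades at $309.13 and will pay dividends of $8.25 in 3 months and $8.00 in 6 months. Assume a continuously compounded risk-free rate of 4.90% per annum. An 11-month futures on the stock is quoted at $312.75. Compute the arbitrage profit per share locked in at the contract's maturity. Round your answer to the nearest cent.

PV(dividends) I = 8.25·e^(−0.0490·3/12) + 8.00·e^(−0.0490·6/12) = 15.9559
Fair futures F* = (S − I)·e^(rT) = (309.13 − 15.9559)·e^0.044917 = 293.1741 × 1.045941 = 306.6428
Market $312.75 > fair 306.6428: forward overpriced → cash-and-carry (borrow at r, buy the stock and collect the dividends, short the forward).
Profit at T = |F_mkt − F*| = |312.75 − 306.6428| = $6.11 per share

$6.11 per share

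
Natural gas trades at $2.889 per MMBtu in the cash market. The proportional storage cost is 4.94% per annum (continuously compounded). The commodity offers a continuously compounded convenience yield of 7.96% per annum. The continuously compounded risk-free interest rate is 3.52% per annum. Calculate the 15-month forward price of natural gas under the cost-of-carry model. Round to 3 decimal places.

Net carry = r + u − y = 0.0352 + 0.0494 − 0.0796 = 0.0050
F = S·e^((r+u−y)T) = 2.889 · e^(0.0050 × 15/12) = 2.889 · e^0.006250
= 2.889 × 1.006270 = $2.907 per MMBtu

$2.907 per MMBtu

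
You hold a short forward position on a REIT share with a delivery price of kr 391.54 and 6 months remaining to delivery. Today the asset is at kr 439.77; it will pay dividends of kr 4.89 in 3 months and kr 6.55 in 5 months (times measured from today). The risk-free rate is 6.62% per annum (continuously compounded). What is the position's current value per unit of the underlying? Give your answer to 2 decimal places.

PV(remaining dividends) I = 4.89·e^(−0.0662·3/12) + 6.55·e^(−0.0662·5/12) = 11.1815
Current forward F = (S − I)·e^(rT) = (439.77 − 11.1815)·e^(0.0662·6/12) = 428.5885 × 1.033654 = 443.0122
Value (long) = (F − K)·e^(−rT) = (443.0122 − 391.54) × 0.967442 = 49.7964
Short position value = −(long value) = -kr 49.80

-kr 49.80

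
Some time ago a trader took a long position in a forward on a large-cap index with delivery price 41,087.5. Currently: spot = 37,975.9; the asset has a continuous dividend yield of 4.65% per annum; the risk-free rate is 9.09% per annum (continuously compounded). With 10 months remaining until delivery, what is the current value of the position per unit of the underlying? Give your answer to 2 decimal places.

-1557.60

Current fair forward for the remaining 10 months: F = S·e^((r − q)·T), (r − q) = 0.0909 − 0.0465 = 0.0444
F = 37975.9 · e^(0.0444 × 10/12) = 37975.9 × 1.03769302 = 39407.3264
Value of long forward = (F − K)·e^(−rT) = (39407.3264 − 41087.5) · e^(−0.0909·10/12)
= -1680.1736 × 0.92704794 = -1557.60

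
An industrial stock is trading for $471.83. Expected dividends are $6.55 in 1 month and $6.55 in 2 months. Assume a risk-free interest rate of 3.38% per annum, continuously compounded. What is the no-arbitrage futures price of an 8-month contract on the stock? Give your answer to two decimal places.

$469.24

PV(dividends) I = 6.55·e^(−0.0338·1/12) + 6.55·e^(−0.0338·2/12)
I = 6.5316 + 6.5132 = 13.0448
F = (S − I)·e^(rT) = (471.83 − 13.0448) · e^(0.0338·8/12)
= 458.7852 · e^0.022533 = 458.7852 × 1.022789 = $469.24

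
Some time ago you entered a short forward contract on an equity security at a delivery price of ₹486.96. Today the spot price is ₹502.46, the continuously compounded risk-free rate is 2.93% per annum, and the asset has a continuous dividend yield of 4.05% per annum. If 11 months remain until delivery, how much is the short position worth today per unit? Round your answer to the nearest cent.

Current fair forward for the remaining 11 months: F = S·e^((r − q)·T), (r − q) = 0.0293 − 0.0405 = -0.0112
F = 502.46 · e^(-0.0112 × 11/12) = 502.46 × 0.989786 = 497.3279
Value of long forward = (F − K)·e^(−rT) = (497.3279 − 486.96) · e^(−0.0293·11/12)
= 10.3679 × 0.973499 = 10.09
Short position value = −(long value) = -₹10.09

-₹10.09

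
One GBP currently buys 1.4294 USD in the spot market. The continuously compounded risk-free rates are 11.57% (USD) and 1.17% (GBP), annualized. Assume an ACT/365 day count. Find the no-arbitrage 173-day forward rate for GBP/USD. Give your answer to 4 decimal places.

1.5016

F = S·e^((r_USD − r_GBP)T) = 1.4294 · e^((0.1157 − 0.0117) × 173/365)
= 1.4294 · e^0.049293 = 1.4294 × 1.050528
F = 1.5016 USD per GBP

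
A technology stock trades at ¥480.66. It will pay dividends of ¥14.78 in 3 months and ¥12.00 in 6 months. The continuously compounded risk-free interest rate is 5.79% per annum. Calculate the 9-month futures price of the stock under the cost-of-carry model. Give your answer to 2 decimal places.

¥474.60

PV(dividends) I = 14.78·e^(−0.0579·3/12) + 12.00·e^(−0.0579·6/12)
I = 14.5676 + 11.6576 = 26.2252
F = (S − I)·e^(rT) = (480.66 − 26.2252) · e^(0.0579·9/12)
= 454.4348 · e^0.043425 = 454.4348 × 1.044382 = ¥474.60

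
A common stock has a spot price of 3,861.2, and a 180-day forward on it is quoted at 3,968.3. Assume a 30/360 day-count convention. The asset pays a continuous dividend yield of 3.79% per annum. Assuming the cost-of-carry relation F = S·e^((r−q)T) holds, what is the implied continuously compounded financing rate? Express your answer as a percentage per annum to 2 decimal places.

From F = S·e^((r−q)T): (r − q) = ln(F/S)/T
ln(3968.3/3861.2) = ln(1.027737) = 0.027359
(r − q) = 0.027359 / (180/360) = 0.054718
r = ln(F/S)/T + q = 0.054718 + 0.0379 = 0.092618
r = 9.26%

9.26%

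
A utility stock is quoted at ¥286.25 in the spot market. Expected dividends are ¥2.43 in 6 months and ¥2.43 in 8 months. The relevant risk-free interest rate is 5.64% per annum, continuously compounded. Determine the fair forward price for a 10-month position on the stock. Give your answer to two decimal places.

PV(dividends) I = 2.43·e^(−0.0564·6/12) + 2.43·e^(−0.0564·8/12)
I = 2.3624 + 2.3403 = 4.7027
F = (S − I)·e^(rT) = (286.25 − 4.7027) · e^(0.0564·10/12)
= 281.5473 · e^0.047000 = 281.5473 × 1.048122 = ¥295.10

¥295.10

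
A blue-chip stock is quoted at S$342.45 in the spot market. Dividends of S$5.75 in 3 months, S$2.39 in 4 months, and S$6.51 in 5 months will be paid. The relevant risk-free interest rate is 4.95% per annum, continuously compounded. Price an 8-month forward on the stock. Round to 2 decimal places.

S$339.05

PV(dividends) I = 5.75·e^(−0.0495·3/12) + 2.39·e^(−0.0495·4/12) + 6.51·e^(−0.0495·5/12)
I = 5.6793 + 2.3509 + 6.3771 = 14.4073
F = (S − I)·e^(rT) = (342.45 − 14.4073) · e^(0.0495·8/12)
= 328.0427 · e^0.033000 = 328.0427 × 1.033551 = S$339.05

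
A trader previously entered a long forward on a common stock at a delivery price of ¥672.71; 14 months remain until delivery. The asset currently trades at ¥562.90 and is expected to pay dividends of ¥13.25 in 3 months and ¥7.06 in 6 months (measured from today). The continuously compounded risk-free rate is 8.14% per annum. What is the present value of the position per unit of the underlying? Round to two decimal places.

-¥68.63

PV(remaining dividends) I = 13.25·e^(−0.0814·3/12) + 7.06·e^(−0.0814·6/12) = 19.7615
Current forward F = (S − I)·e^(rT) = (562.90 − 19.7615)·e^(0.0814·14/12) = 543.1385 × 1.099622 = 597.2470
Value (long) = (F − K)·e^(−rT) = (597.2470 − 672.71) × 0.909403 = -68.6263
Value = -¥68.63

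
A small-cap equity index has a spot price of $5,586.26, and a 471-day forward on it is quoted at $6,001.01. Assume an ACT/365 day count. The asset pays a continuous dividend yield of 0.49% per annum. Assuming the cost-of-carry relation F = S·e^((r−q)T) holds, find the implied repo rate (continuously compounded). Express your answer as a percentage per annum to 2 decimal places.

From F = S·e^((r−q)T): (r − q) = ln(F/S)/T
ln(6001.01/5586.26) = ln(1.074245) = 0.071618
(r − q) = 0.071618 / (471/365) = 0.055500
r = ln(F/S)/T + q = 0.055500 + 0.0049 = 0.060400
r = 6.04%

6.04%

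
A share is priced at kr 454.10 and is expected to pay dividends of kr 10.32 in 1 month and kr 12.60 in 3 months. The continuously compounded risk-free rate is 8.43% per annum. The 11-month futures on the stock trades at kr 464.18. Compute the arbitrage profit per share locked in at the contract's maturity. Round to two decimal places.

kr 2.00 per share

PV(dividends) I = 10.32·e^(−0.0843·1/12) + 12.60·e^(−0.0843·3/12) = 22.5850
Fair futures F* = (S − I)·e^(rT) = (454.10 − 22.5850)·e^0.077275 = 431.5150 × 1.080339 = 466.1825
Market kr 464.18 < fair 466.1825: forward underpriced → reverse cash-and-carry (short the stock, invest proceeds at r, pay the dividends, go long the forward).
Profit at T = |F_mkt − F*| = |464.18 − 466.1825| = kr 2.00 per share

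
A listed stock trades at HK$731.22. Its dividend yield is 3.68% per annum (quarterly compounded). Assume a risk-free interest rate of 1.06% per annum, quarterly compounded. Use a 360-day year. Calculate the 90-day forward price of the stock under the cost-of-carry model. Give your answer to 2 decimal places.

F = S · (1+r/4)^(4T) / (1+q/4)^(4T)
= 731.22 × 1.002650 / 1.009200 = 731.22 × 0.993510
F = HK$726.47

HK$726.47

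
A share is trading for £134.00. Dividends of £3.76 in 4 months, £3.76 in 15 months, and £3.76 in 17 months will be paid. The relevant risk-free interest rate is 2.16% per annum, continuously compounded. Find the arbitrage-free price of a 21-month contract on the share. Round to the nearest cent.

PV(dividends) I = 3.76·e^(−0.0216·4/12) + 3.76·e^(−0.0216·15/12) + 3.76·e^(−0.0216·17/12)
I = 3.7330 + 3.6598 + 3.6467 = 11.0395
F = (S − I)·e^(rT) = (134.00 − 11.0395) · e^(0.0216·21/12)
= 122.9605 · e^0.037800 = 122.9605 × 1.038524 = £127.70

£127.70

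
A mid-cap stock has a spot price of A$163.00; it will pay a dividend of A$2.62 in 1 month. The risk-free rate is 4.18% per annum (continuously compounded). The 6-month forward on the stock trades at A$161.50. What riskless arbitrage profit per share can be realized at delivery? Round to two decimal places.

A$2.28 per share

PV(dividends) I = 2.62·e^(−0.0418·1/12) = 2.6109
Fair forward F* = (S − I)·e^(rT) = (163.00 − 2.6109)·e^0.020900 = 160.3891 × 1.021120 = 163.7765
Market A$161.50 < fair 163.7765: forward underpriced → reverse cash-and-carry (short the stock, invest proceeds at r, pay the dividends, go long the forward).
Profit at T = |F_mkt − F*| = |161.50 − 163.7765| = A$2.28 per share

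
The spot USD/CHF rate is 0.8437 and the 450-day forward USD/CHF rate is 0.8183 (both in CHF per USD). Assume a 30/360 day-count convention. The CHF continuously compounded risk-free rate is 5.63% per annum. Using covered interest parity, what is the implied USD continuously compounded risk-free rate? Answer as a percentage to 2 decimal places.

F = S·e^((r_CHF − r_USD)T) ⇒ r_USD = r_CHF − ln(F/S)/T
ln(0.8183/0.8437) = -0.030568; /(450/360) = -0.024454
r_USD = 0.0563 + 0.024454 = 0.080754
r_USD = 8.08%

8.08%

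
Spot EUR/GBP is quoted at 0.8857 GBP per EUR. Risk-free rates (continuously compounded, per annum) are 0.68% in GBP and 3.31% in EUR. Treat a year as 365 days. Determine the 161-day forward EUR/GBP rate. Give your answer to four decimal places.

F = S·e^((r_GBP − r_EUR)T) = 0.8857 · e^((0.0068 − 0.0331) × 161/365)
= 0.8857 · e^-0.011601 = 0.8857 × 0.988466
F = 0.8755 GBP per EUR

0.8755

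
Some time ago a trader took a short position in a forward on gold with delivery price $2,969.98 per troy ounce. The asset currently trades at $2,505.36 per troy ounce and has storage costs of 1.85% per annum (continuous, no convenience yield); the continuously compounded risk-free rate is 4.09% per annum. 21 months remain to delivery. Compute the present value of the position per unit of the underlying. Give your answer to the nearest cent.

Current fair forward for the remaining 21 months: F = S·e^((r + u)·T), (r + u) = 0.0409 + 0.0185 = 0.0594
F = 2505.36 · e^(0.0594 × 21/12) = 2505.36 × 1.10954498 = 2779.8096
Value of long forward = (F − K)·e^(−rT) = (2779.8096 − 2969.98) · e^(−0.0409·21/12)
= -190.1704 × 0.93092646 = -177.03
Short position value = −(long value) = $177.03

$177.03 per troy ounce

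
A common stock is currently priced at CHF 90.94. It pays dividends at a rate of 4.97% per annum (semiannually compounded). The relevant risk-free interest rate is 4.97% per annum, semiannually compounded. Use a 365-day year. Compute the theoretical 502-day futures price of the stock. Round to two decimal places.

CHF 90.94

F = S · (1+r/2)^(2T) / (1+q/2)^(2T)
= 90.94 × 1.069851 / 1.069851 = 90.94 × 1.000000
F = CHF 90.94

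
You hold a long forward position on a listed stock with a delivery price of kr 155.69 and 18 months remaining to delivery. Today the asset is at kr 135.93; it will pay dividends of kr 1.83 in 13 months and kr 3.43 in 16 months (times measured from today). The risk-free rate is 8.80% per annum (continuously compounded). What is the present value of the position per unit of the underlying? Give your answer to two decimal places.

-kr 5.22

PV(remaining dividends) I = 1.83·e^(−0.0880·13/12) + 3.43·e^(−0.0880·16/12) = 4.7139
Current forward F = (S − I)·e^(rT) = (135.93 − 4.7139)·e^(0.0880·18/12) = 131.2161 × 1.141108 = 149.7317
Value (long) = (F − K)·e^(−rT) = (149.7317 − 155.69) × 0.876341 = -5.2215
Value = -kr 5.22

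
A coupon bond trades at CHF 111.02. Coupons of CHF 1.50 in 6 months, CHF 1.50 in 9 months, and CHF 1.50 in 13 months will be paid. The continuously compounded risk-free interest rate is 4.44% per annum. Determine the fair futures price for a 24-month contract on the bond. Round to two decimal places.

CHF 116.58

PV(coupons) I = 1.50·e^(−0.0444·6/12) + 1.50·e^(−0.0444·9/12) + 1.50·e^(−0.0444·13/12)
I = 1.4671 + 1.4509 + 1.4296 = 4.3476
F = (S − I)·e^(rT) = (111.02 − 4.3476) · e^(0.0444·24/12)
= 106.6724 · e^0.088800 = 106.6724 × 1.092862 = CHF 116.58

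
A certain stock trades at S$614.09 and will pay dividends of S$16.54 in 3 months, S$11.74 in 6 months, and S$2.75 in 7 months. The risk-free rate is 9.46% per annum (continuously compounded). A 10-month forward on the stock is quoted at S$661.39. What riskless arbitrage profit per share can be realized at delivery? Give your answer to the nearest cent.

S$29.34 per share

PV(dividends) I = 16.54·e^(−0.0946·3/12) + 11.74·e^(−0.0946·6/12) + 2.75·e^(−0.0946·7/12) = 29.9534
Fair forward F* = (S − I)·e^(rT) = (614.09 − 29.9534)·e^0.078833 = 584.1366 × 1.082024 = 632.0498
Market S$661.39 > fair 632.0498: forward overpriced → cash-and-carry (borrow at r, buy the stock and collect the dividends, short the forward).
Profit at T = |F_mkt − F*| = |661.39 − 632.0498| = S$29.34 per share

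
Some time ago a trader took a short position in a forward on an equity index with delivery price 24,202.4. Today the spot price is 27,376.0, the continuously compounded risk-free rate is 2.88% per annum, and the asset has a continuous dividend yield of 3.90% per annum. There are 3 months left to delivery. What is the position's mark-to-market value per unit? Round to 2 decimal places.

Current fair forward for the remaining 3 months: F = S·e^((r − q)·T), (r − q) = 0.0288 − 0.0390 = -0.0102
F = 27376.0 · e^(-0.0102 × 3/12) = 27376.0 × 0.99745325 = 27306.2802
Value of long forward = (F − K)·e^(−rT) = (27306.2802 − 24202.4) · e^(−0.0288·3/12)
= 3103.8802 × 0.99282586 = 3081.61
Short position value = −(long value) = -3081.61

-3081.61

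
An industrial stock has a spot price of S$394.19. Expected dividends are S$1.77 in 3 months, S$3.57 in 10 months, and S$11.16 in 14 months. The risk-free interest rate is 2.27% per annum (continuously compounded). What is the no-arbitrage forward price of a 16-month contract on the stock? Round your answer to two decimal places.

S$389.68

PV(dividends) I = 1.77·e^(−0.0227·3/12) + 3.57·e^(−0.0227·10/12) + 11.16·e^(−0.0227·14/12)
I = 1.7600 + 3.5031 + 10.8683 = 16.1314
F = (S − I)·e^(rT) = (394.19 − 16.1314) · e^(0.0227·16/12)
= 378.0586 · e^0.030267 = 378.0586 × 1.030730 = S$389.68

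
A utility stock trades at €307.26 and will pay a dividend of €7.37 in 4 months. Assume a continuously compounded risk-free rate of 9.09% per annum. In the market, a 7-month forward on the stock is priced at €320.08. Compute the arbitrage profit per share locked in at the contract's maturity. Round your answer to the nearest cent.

€3.63 per share

PV(dividends) I = 7.37·e^(−0.0909·4/12) = 7.1500
Fair forward F* = (S − I)·e^(rT) = (307.26 − 7.1500)·e^0.053025 = 300.1100 × 1.054456 = 316.4528
Market €320.08 > fair 316.4528: forward overpriced → cash-and-carry (borrow at r, buy the stock and collect the dividends, short the forward).
Profit at T = |F_mkt − F*| = |320.08 − 316.4528| = €3.63 per share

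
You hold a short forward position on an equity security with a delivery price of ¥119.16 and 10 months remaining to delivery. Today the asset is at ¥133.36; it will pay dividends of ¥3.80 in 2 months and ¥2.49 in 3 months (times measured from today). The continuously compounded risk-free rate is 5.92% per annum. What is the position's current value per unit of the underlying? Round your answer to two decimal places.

PV(remaining dividends) I = 3.80·e^(−0.0592·2/12) + 2.49·e^(−0.0592·3/12) = 6.2161
Current forward F = (S − I)·e^(rT) = (133.36 − 6.2161)·e^(0.0592·10/12) = 127.1439 × 1.050570 = 133.5736
Value (long) = (F − K)·e^(−rT) = (133.5736 − 119.16) × 0.951864 = 13.7198
Short position value = −(long value) = -¥13.72

-¥13.72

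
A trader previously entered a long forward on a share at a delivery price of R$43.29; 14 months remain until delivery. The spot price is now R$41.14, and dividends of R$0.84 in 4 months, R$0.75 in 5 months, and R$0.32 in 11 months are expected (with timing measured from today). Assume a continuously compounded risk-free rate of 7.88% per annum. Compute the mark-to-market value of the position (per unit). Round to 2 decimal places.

-R$0.19

PV(remaining dividends) I = 0.84·e^(−0.0788·4/12) + 0.75·e^(−0.0788·5/12) + 0.32·e^(−0.0788·11/12) = 1.8417
Current forward F = (S − I)·e^(rT) = (41.14 − 1.8417)·e^(0.0788·14/12) = 39.2983 × 1.096292 = 43.0824
Value (long) = (F − K)·e^(−rT) = (43.0824 − 43.29) × 0.912166 = -0.1894
Value = -R$0.19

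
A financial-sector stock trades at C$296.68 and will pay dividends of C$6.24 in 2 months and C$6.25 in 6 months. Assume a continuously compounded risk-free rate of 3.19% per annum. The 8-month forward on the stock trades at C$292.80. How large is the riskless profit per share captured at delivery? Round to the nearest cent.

PV(dividends) I = 6.24·e^(−0.0319·2/12) + 6.25·e^(−0.0319·6/12) = 12.3580
Fair forward F* = (S − I)·e^(rT) = (296.68 − 12.3580)·e^0.021267 = 284.3220 × 1.021495 = 290.4335
Market C$292.80 > fair 290.4335: forward overpriced → cash-and-carry (borrow at r, buy the stock and collect the dividends, short the forward).
Profit at T = |F_mkt − F*| = |292.80 − 290.4335| = C$2.37 per share

C$2.37 per share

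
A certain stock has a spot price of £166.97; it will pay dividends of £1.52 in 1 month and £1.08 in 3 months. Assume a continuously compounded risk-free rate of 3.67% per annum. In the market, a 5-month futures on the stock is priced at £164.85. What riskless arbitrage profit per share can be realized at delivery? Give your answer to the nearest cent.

PV(dividends) I = 1.52·e^(−0.0367·1/12) + 1.08·e^(−0.0367·3/12) = 2.5855
Fair futures F* = (S − I)·e^(rT) = (166.97 − 2.5855)·e^0.015292 = 164.3845 × 1.015410 = 166.9177
Market £164.85 < fair 166.9177: forward underpriced → reverse cash-and-carry (short the stock, invest proceeds at r, pay the dividends, go long the forward).
Profit at T = |F_mkt − F*| = |164.85 − 166.9177| = £2.07 per share

£2.07 per share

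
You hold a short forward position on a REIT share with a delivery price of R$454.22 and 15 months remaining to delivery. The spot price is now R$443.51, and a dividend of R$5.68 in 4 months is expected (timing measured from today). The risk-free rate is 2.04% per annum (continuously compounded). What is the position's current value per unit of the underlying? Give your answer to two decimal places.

R$4.92

PV(remaining dividends) I = 5.68·e^(−0.0204·4/12) = 5.6415
Current forward F = (S − I)·e^(rT) = (443.51 − 5.6415)·e^(0.0204·15/12) = 437.8685 × 1.025828 = 449.1778
Value (long) = (F − K)·e^(−rT) = (449.1778 − 454.22) × 0.974822 = -4.9152
Short position value = −(long value) = R$4.92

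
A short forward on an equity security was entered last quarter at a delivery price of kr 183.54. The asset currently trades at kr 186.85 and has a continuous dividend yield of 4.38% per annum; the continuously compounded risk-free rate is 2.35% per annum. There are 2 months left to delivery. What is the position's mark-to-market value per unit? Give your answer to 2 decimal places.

-kr 2.67

Current fair forward for the remaining 2 months: F = S·e^((r − q)·T), (r − q) = 0.0235 − 0.0438 = -0.0203
F = 186.85 · e^(-0.0203 × 2/12) = 186.85 × 0.996622 = 186.2188
Value of long forward = (F − K)·e^(−rT) = (186.2188 − 183.54) · e^(−0.0235·2/12)
= 2.6788 × 0.996091 = 2.67
Short position value = −(long value) = -kr 2.67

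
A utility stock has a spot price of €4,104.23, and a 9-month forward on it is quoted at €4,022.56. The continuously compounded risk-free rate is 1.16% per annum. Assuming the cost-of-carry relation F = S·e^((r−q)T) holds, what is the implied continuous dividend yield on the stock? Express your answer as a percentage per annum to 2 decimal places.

From F = S·e^((r−q)T): (r − q) = ln(F/S)/T
ln(4022.56/4104.23) = ln(0.980101) = -0.020100
(r − q) = -0.020100 / (9/12) = -0.026800
q = r − ln(F/S)/T = 0.0116 + 0.026800 = 0.038400
q = 3.84%

3.84%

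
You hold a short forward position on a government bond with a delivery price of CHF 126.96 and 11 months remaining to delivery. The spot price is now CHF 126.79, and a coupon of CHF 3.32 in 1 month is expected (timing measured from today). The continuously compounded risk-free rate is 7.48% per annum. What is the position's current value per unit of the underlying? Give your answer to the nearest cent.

PV(remaining coupons) I = 3.32·e^(−0.0748·1/12) = 3.2994
Current forward F = (S − I)·e^(rT) = (126.79 − 3.2994)·e^(0.0748·11/12) = 123.4906 × 1.070972 = 132.2550
Value (long) = (F − K)·e^(−rT) = (132.2550 − 126.96) × 0.933731 = 4.9441
Short position value = −(long value) = -CHF 4.94

-CHF 4.94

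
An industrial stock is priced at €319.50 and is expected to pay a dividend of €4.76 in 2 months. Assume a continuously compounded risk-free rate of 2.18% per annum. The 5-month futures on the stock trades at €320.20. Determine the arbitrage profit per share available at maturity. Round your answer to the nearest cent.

€2.57 per share

PV(dividends) I = 4.76·e^(−0.0218·2/12) = 4.7427
Fair futures F* = (S − I)·e^(rT) = (319.50 − 4.7427)·e^0.009083 = 314.7573 × 1.009124 = 317.6291
Market €320.20 > fair 317.6291: forward overpriced → cash-and-carry (borrow at r, buy the stock and collect the dividends, short the forward).
Profit at T = |F_mkt − F*| = |320.20 − 317.6291| = €2.57 per share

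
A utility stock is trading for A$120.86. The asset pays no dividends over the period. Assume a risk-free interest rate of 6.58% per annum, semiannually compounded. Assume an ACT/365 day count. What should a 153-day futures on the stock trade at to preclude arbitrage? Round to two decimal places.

F = S · (1+r/2)^(2T)
= 120.86 × 1.027509
F = A$124.18

A$124.18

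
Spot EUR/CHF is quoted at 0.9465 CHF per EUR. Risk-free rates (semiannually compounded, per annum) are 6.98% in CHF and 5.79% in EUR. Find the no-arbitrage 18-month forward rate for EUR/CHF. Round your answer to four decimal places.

By covered interest parity, F = S · (1+r_CHF/2)^(2T) / (1+r_EUR/2)^(2T)
= 0.9465 × 1.108397 / 1.089389 = 0.9465 × 1.017448
F = 0.9630 CHF per EUR

0.9630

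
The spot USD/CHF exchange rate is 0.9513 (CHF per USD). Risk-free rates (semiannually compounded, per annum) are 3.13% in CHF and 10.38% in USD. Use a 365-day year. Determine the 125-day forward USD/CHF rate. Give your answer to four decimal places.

By covered interest parity, F = S · (1+r_CHF/2)^(2T) / (1+r_USD/2)^(2T)
= 0.9513 × 1.010693 / 1.035264 = 0.9513 × 0.976266
F = 0.9287 CHF per USD

0.9287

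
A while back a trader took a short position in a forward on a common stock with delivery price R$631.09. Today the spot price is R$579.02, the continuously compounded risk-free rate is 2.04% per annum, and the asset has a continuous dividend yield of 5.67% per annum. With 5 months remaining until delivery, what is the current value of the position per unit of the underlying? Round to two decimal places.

Current fair forward for the remaining 5 months: F = S·e^((r − q)·T), (r − q) = 0.0204 − 0.0567 = -0.0363
F = 579.02 · e^(-0.0363 × 5/12) = 579.02 × 0.984989 = 570.3283
Value of long forward = (F − K)·e^(−rT) = (570.3283 − 631.09) · e^(−0.0204·5/12)
= -60.7617 × 0.991536 = -60.25
Short position value = −(long value) = R$60.25

R$60.25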